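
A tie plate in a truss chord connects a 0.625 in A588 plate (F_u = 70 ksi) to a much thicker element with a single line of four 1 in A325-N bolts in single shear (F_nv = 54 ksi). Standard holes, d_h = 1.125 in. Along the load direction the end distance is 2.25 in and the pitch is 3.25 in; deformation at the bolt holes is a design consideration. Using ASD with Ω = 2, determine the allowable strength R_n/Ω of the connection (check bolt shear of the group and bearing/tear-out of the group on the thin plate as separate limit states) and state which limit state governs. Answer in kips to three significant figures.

84.8 kips (bolt shear governs)

Bolt shear: A_b = π·1²/4 = 0.7854 in²; R_n = 54 × 0.7854 × 4 × 1 = 169.6 kips → 169.6 / 2 = 84.8 kips.
Bearing (1.2 l_c t F_u ≤ 2.4 d t F_u): upper limit = 2.4·1·0.625·70 = 105 kips.
  Edge l_c = 2.25 − 1.125/2 = 1.688 → r_n = 88.59 kips; interior l_c = 3.25 − 1.125 = 2.125 → r_n = 105 kips.
  R_n,bearing = 1·88.59 + 3·105 = 403.6 kips → 403.6 / 2 = 202 kips.
Bolt shear governs: 84.8 kips.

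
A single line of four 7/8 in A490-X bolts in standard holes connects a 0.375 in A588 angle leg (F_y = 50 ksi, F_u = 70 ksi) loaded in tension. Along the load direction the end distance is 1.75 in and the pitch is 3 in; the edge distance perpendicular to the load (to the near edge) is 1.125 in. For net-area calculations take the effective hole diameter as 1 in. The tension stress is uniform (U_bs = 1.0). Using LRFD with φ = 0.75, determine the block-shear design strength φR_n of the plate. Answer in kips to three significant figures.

Shear plane L_v = 1.75 + 3·3 = 10.75 in; A_gv = 10.75 × 0.375 = 4.031 in².
A_nv = (10.75 − 3.5·1) × 0.375 = 2.719 in².
A_nt = (1.125 − 0.5·1) × 0.375 = 0.2344 in².
0.6 F_u A_nv = 114.2 kips; 0.6 F_y A_gv = 120.9 kips → shear rupture governs the shear term.
R_n = 114.2 + 1.0 × 70 × 0.2344 = 130.6 kips.
Design strength φR_n = 0.75 × 130.6 = 97.9 kips.

97.9 kips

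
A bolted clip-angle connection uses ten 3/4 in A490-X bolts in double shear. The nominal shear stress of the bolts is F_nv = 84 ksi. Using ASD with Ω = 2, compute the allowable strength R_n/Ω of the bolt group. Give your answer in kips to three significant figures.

A_b = π × 0.75² / 4 = 0.4418 in².
R_n = F_nv · A_b · n · n_s = 84 × 0.4418 × 10 × 2 = 742.2 kips.
Allowable strength R_n/Ω = 742.2 / 2 = 371 kips.

371 kips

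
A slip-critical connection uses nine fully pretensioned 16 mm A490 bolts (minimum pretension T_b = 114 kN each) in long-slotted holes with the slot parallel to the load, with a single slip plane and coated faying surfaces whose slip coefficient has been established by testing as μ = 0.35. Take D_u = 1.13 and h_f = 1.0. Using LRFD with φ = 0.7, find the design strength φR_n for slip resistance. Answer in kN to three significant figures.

284 kN

R_n = μ · D_u · h_f · T_b · n_s · n_b = 0.35 × 1.13 × 1.0 × 114 × 1 × 9 = 405.8 kN.
Design strength φR_n = 0.7 × 405.8 = 284 kN.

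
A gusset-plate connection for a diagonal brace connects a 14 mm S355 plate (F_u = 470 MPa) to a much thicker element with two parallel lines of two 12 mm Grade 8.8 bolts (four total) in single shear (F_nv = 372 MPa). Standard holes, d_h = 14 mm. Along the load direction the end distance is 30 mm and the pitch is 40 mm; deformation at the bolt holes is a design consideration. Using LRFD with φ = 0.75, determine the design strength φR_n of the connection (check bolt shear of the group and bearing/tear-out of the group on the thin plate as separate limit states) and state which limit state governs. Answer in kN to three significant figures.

Bolt shear: A_b = π·12²/4 = 113.1 mm²; R_n = 372 × 113.1 × 4 × 1 / 1000 = 168.3 kN → 0.75 × 168.3 = 126 kN.
Bearing (1.2 l_c t F_u ≤ 2.4 d t F_u): upper limit = 2.4·12·14·470 / 1000 = 189.5 kN.
  Edge l_c = 30 − 14/2 = 23 → r_n = 181.6 kN; interior l_c = 40 − 14 = 26 → r_n = 189.5 kN.
  R_n,bearing = 2·181.6 + 2·189.5 = 742.2 kN → 0.75 × 742.2 = 557 kN.
Bolt shear governs: 126 kN.

126 kN (bolt shear governs)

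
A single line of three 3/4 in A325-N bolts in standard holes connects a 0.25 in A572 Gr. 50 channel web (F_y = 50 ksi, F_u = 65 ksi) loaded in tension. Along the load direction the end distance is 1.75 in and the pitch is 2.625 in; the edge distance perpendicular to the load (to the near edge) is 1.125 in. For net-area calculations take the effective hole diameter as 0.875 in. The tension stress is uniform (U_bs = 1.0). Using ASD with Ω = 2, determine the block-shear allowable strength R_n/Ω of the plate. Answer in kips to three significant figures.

Shear plane L_v = 1.75 + 2·2.625 = 7 in; A_gv = 7 × 0.25 = 1.75 in².
A_nv = (7 − 2.5·0.875) × 0.25 = 1.203 in².
A_nt = (1.125 − 0.5·0.875) × 0.25 = 0.1719 in².
0.6 F_u A_nv = 46.92 kips; 0.6 F_y A_gv = 52.5 kips → shear rupture governs the shear term.
R_n = 46.92 + 1.0 × 65 × 0.1719 = 58.09 kips.
Allowable strength R_n/Ω = 58.09 / 2 = 29 kips.

29 kips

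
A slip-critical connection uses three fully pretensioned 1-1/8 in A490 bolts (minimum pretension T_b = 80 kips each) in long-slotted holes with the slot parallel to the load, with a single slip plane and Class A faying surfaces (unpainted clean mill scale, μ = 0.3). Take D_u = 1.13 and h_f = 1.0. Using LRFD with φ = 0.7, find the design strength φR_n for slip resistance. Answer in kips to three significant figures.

57 kips

R_n = μ · D_u · h_f · T_b · n_s · n_b = 0.3 × 1.13 × 1.0 × 80 × 1 × 3 = 81.36 kips.
Design strength φR_n = 0.7 × 81.36 = 57 kips.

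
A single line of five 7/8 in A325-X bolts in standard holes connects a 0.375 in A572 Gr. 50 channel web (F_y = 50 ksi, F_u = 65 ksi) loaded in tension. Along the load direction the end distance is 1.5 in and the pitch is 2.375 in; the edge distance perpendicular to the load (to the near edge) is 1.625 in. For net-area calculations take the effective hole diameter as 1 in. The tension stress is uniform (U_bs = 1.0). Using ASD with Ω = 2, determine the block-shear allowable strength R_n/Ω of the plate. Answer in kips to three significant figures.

61.2 kips

Shear plane L_v = 1.5 + 4·2.375 = 11 in; A_gv = 11 × 0.375 = 4.125 in².
A_nv = (11 − 4.5·1) × 0.375 = 2.438 in².
A_nt = (1.625 − 0.5·1) × 0.375 = 0.4219 in².
0.6 F_u A_nv = 95.06 kips; 0.6 F_y A_gv = 123.8 kips → shear rupture governs the shear term.
R_n = 95.06 + 1.0 × 65 × 0.4219 = 122.5 kips.
Allowable strength R_n/Ω = 122.5 / 2 = 61.2 kips.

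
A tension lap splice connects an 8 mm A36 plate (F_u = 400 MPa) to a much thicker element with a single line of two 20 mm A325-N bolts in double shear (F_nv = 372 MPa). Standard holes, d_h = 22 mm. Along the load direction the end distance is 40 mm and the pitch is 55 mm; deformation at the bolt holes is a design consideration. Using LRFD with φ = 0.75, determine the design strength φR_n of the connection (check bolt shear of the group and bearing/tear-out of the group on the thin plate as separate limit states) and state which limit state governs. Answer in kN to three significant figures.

179 kN (bearing governs)

Bolt shear: A_b = π·20²/4 = 314.2 mm²; R_n = 372 × 314.2 × 2 × 2 / 1000 = 467.5 kN → 0.75 × 467.5 = 351 kN.
Bearing (1.2 l_c t F_u ≤ 2.4 d t F_u): upper limit = 2.4·20·8·400 / 1000 = 153.6 kN.
  Edge l_c = 40 − 22/2 = 29 → r_n = 111.4 kN; interior l_c = 55 − 22 = 33 → r_n = 126.7 kN.
  R_n,bearing = 1·111.4 + 1·126.7 = 238.1 kN → 0.75 × 238.1 = 179 kN.
Bearing governs: 179 kN.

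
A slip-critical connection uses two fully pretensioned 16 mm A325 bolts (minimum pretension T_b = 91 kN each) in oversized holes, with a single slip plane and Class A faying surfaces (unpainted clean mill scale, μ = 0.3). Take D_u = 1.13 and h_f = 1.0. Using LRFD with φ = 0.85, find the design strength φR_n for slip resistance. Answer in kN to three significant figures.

52.4 kN

R_n = μ · D_u · h_f · T_b · n_s · n_b = 0.3 × 1.13 × 1.0 × 91 × 1 × 2 = 61.7 kN.
Design strength φR_n = 0.85 × 61.7 = 52.4 kN.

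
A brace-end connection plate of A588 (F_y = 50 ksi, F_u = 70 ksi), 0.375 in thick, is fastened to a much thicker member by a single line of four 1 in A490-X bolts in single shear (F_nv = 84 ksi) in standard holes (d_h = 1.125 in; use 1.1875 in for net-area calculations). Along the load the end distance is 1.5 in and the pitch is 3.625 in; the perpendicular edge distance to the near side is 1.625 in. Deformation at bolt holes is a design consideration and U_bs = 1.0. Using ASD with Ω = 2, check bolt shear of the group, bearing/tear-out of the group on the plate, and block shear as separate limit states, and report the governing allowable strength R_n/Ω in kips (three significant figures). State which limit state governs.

78.3 kips (block shear governs)

Bolt shear: A_b = π·1²/4 = 0.7854 in²; R_n = 84 × 0.7854 × 4 × 1 = 263.9 kips → 263.9 / 2 = 132 kips.
Bearing: edge l_c = 0.9375, r_n = 29.53 kips; interior l_c = 2.5, r_n = 63 kips; R_n = 29.53 + 3·63 = 218.5 kips → 109 kips.
Block shear: A_gv = 4.641, A_nv = 3.082, A_nt = 0.3867 in²; R_n = min(0.6F_uA_nv, 0.6F_yA_gv) + U_bs·F_u·A_nt = 156.5 kips → 78.3 kips.
Block shear governs: 78.3 kips.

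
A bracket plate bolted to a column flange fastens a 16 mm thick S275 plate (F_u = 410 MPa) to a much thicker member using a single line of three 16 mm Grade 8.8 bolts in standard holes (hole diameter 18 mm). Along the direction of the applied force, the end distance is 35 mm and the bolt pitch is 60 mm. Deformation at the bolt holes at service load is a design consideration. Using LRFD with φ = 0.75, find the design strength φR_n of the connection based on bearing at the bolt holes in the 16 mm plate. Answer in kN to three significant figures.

531 kN

Per bolt r_n = 1.2 l_c t F_u ≤ 2.4 d t F_u; upper limit = 2.4 × 16 × 16 × 410 / 1000 = 251.9 kN.
Edge bolt: l_c = 35 − 18/2 = 26 mm → 1.2 × 26 × 16 × 410 / 1000 = 204.7 → r_n = 204.7 kN.
Interior bolts: l_c = 60 − 18 = 42 mm → 1.2 × 42 × 16 × 410 / 1000 = 330.6 → r_n = 251.9 kN.
R_n = 1 × 204.7 + 2 × 251.9 = 708.5 kN.
Design strength φR_n = 0.75 × 708.5 = 531 kN.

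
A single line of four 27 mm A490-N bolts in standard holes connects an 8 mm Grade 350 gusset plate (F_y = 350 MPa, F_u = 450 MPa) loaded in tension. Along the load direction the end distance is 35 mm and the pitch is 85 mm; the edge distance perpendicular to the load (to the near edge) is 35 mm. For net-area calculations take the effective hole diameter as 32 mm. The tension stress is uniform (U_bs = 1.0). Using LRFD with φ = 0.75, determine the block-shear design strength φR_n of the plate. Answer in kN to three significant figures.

Shear plane L_v = 35 + 3·85 = 290 mm; A_gv = 290 × 8 = 2320 mm².
A_nv = (290 − 3.5·32) × 8 = 1424 mm².
A_nt = (35 − 0.5·32) × 8 = 152 mm².
0.6 F_u A_nv = 384.5 kN; 0.6 F_y A_gv = 487.2 kN → shear rupture governs the shear term.
R_n = 384.5 + 1.0 × 450 × 152 / 1000 = 452.9 kN.
Design strength φR_n = 0.75 × 452.9 = 340 kN.

340 kN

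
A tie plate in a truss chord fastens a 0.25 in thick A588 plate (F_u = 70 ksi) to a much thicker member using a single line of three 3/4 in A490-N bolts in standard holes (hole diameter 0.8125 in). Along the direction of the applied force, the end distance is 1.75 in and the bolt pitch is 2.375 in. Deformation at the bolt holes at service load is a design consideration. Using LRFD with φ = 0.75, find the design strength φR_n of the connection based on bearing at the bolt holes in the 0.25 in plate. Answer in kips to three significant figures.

Per bolt r_n = 1.2 l_c t F_u ≤ 2.4 d t F_u; upper limit = 2.4 × 0.75 × 0.25 × 70 = 31.5 kips.
Edge bolt: l_c = 1.75 − 0.8125/2 = 1.344 in → 1.2 × 1.344 × 0.25 × 70 = 28.22 → r_n = 28.22 kips.
Interior bolts: l_c = 2.375 − 0.8125 = 1.562 in → 1.2 × 1.562 × 0.25 × 70 = 32.81 → r_n = 31.5 kips.
R_n = 1 × 28.22 + 2 × 31.5 = 91.22 kips.
Design strength φR_n = 0.75 × 91.22 = 68.4 kips.

68.4 kips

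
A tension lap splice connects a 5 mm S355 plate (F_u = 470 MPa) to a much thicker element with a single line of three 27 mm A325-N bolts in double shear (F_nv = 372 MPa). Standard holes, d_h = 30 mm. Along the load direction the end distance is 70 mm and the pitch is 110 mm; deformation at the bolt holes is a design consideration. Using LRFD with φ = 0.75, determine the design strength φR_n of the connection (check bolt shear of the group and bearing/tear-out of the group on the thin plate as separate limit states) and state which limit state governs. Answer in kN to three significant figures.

343 kN (bearing governs)

Bolt shear: A_b = π·27²/4 = 572.6 mm²; R_n = 372 × 572.6 × 3 × 2 / 1000 = 1278 kN → 0.75 × 1278 = 958 kN.
Bearing (1.2 l_c t F_u ≤ 2.4 d t F_u): upper limit = 2.4·27·5·470 / 1000 = 152.3 kN.
  Edge l_c = 70 − 30/2 = 55 → r_n = 152.3 kN; interior l_c = 110 − 30 = 80 → r_n = 152.3 kN.
  R_n,bearing = 1·152.3 + 2·152.3 = 456.8 kN → 0.75 × 456.8 = 343 kN.
Bearing governs: 343 kN.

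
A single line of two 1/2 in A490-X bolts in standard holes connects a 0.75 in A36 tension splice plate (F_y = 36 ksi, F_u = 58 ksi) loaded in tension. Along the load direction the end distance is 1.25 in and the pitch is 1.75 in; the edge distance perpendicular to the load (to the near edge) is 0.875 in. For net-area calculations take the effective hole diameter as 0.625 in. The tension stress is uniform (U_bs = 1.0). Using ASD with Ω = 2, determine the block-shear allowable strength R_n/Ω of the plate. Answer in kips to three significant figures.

36.5 kips

Shear plane L_v = 1.25 + 1·1.75 = 3 in; A_gv = 3 × 0.75 = 2.25 in².
A_nv = (3 − 1.5·0.625) × 0.75 = 1.547 in².
A_nt = (0.875 − 0.5·0.625) × 0.75 = 0.4219 in².
0.6 F_u A_nv = 53.83 kips; 0.6 F_y A_gv = 48.6 kips → shear yielding governs the shear term.
R_n = 48.6 + 1.0 × 58 × 0.4219 = 73.07 kips.
Allowable strength R_n/Ω = 73.07 / 2 = 36.5 kips.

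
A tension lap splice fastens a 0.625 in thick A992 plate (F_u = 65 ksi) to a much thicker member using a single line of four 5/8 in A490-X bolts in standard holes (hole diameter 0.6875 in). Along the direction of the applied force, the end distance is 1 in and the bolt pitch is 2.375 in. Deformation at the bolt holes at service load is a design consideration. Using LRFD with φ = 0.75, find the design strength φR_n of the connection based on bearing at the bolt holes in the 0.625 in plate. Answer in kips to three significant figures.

Per bolt r_n = 1.2 l_c t F_u ≤ 2.4 d t F_u; upper limit = 2.4 × 0.625 × 0.625 × 65 = 60.94 kips.
Edge bolt: l_c = 1 − 0.6875/2 = 0.6562 in → 1.2 × 0.6562 × 0.625 × 65 = 31.99 → r_n = 31.99 kips.
Interior bolts: l_c = 2.375 − 0.6875 = 1.688 in → 1.2 × 1.688 × 0.625 × 65 = 82.27 → r_n = 60.94 kips.
R_n = 1 × 31.99 + 3 × 60.94 = 214.8 kips.
Design strength φR_n = 0.75 × 214.8 = 161 kips.

161 kips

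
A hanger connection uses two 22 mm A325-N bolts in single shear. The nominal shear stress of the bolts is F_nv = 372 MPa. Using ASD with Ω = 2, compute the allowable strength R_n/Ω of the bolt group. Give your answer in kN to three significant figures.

A_b = π × 22² / 4 = 380.1 mm².
R_n = F_nv · A_b · n · n_s = 372 × 380.1 × 2 × 1 / 1000 = 282.8 kN.
Allowable strength R_n/Ω = 282.8 / 2 = 141 kN.

141 kN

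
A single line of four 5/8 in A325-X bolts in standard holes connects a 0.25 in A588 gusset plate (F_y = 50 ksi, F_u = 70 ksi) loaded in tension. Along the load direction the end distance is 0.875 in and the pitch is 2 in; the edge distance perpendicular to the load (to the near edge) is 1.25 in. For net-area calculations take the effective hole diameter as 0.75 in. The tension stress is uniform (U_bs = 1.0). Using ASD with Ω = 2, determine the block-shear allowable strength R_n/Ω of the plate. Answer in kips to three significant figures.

30 kips

Shear plane L_v = 0.875 + 3·2 = 6.875 in; A_gv = 6.875 × 0.25 = 1.719 in².
A_nv = (6.875 − 3.5·0.75) × 0.25 = 1.062 in².
A_nt = (1.25 − 0.5·0.75) × 0.25 = 0.2188 in².
0.6 F_u A_nv = 44.62 kips; 0.6 F_y A_gv = 51.56 kips → shear rupture governs the shear term.
R_n = 44.62 + 1.0 × 70 × 0.2188 = 59.94 kips.
Allowable strength R_n/Ω = 59.94 / 2 = 30 kips.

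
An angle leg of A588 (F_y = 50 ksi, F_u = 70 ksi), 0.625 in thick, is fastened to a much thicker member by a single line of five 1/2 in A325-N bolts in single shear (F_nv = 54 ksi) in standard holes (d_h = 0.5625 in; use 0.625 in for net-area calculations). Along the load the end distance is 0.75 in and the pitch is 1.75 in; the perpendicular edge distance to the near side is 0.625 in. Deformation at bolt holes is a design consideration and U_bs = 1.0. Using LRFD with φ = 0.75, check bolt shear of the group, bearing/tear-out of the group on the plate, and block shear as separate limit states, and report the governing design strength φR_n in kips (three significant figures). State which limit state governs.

Bolt shear: A_b = π·0.5²/4 = 0.1963 in²; R_n = 54 × 0.1963 × 5 × 1 = 53.01 kips → 0.75 × 53.01 = 39.8 kips.
Bearing: edge l_c = 0.4688, r_n = 24.61 kips; interior l_c = 1.188, r_n = 52.5 kips; R_n = 24.61 + 4·52.5 = 234.6 kips → 176 kips.
Block shear: A_gv = 4.844, A_nv = 3.086, A_nt = 0.1953 in²; R_n = min(0.6F_uA_nv, 0.6F_yA_gv) + U_bs·F_u·A_nt = 143.3 kips → 107 kips.
Bolt shear governs: 39.8 kips.

39.8 kips (bolt shear governs)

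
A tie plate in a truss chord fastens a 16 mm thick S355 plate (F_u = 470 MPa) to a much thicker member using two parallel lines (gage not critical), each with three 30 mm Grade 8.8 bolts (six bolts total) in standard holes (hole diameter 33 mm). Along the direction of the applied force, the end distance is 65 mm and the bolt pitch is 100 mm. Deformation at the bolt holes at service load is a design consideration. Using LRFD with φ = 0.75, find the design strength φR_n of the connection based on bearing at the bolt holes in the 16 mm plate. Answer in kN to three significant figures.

Per bolt r_n = 1.2 l_c t F_u ≤ 2.4 d t F_u; upper limit = 2.4 × 30 × 16 × 470 / 1000 = 541.4 kN.
Edge bolt: l_c = 65 − 33/2 = 48.5 mm → 1.2 × 48.5 × 16 × 470 / 1000 = 437.7 → r_n = 437.7 kN.
Interior bolts: l_c = 100 − 33 = 67 mm → 1.2 × 67 × 16 × 470 / 1000 = 604.6 → r_n = 541.4 kN.
R_n = 2 × 437.7 + 4 × 541.4 = 3041 kN.
Design strength φR_n = 0.75 × 3041 = 2280 kN.

2280 kN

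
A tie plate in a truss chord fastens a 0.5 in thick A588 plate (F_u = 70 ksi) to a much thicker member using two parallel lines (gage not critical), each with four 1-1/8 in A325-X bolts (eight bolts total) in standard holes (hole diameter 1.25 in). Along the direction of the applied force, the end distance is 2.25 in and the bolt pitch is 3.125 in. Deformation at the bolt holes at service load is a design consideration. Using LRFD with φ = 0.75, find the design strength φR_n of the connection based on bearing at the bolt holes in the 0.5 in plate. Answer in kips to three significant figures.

Per bolt r_n = 1.2 l_c t F_u ≤ 2.4 d t F_u; upper limit = 2.4 × 1.125 × 0.5 × 70 = 94.5 kips.
Edge bolt: l_c = 2.25 − 1.25/2 = 1.625 in → 1.2 × 1.625 × 0.5 × 70 = 68.25 → r_n = 68.25 kips.
Interior bolts: l_c = 3.125 − 1.25 = 1.875 in → 1.2 × 1.875 × 0.5 × 70 = 78.75 → r_n = 78.75 kips.
R_n = 2 × 68.25 + 6 × 78.75 = 609 kips.
Design strength φR_n = 0.75 × 609 = 457 kips.

457 kips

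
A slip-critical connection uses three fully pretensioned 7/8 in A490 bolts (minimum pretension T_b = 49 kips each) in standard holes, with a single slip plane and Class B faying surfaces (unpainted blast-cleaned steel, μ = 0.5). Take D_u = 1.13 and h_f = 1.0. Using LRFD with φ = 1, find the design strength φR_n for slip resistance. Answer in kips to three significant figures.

83.1 kips

R_n = μ · D_u · h_f · T_b · n_s · n_b = 0.5 × 1.13 × 1.0 × 49 × 1 × 3 = 83.05 kips.
Design strength φR_n = 1 × 83.05 = 83.1 kips.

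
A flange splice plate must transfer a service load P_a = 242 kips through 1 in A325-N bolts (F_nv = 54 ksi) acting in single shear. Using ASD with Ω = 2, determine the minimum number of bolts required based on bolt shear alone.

12 bolts

A_b = π·1²/4 = 0.7854 in².
Per-bolt allowable strength R_n/Ω = 54 × 0.7854 × 1 / 2 = 21.21 kips.
n ≥ 242 / 21.21 = 11.41 → use 12 bolts.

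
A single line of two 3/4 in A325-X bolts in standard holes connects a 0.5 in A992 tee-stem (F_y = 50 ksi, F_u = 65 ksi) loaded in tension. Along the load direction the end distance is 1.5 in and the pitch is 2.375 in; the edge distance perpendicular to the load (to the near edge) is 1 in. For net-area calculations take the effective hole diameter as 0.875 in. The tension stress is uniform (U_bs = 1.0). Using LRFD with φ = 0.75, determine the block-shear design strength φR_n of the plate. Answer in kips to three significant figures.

Shear plane L_v = 1.5 + 1·2.375 = 3.875 in; A_gv = 3.875 × 0.5 = 1.938 in².
A_nv = (3.875 − 1.5·0.875) × 0.5 = 1.281 in².
A_nt = (1 − 0.5·0.875) × 0.5 = 0.2812 in².
0.6 F_u A_nv = 49.97 kips; 0.6 F_y A_gv = 58.12 kips → shear rupture governs the shear term.
R_n = 49.97 + 1.0 × 65 × 0.2812 = 68.25 kips.
Design strength φR_n = 0.75 × 68.25 = 51.2 kips.

51.2 kips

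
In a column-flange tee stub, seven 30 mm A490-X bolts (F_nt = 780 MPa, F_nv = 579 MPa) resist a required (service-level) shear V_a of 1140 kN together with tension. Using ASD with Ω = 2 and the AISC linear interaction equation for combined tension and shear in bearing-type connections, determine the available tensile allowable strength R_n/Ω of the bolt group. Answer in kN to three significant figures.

A_b = π·30²/4 = 706.9 mm²; f_rv = 1140 × 1000 / (7 × 706.9) = 230.4 MPa.
F'_nt = 1.3 F_nt − (Ω F_nt / F_nv) f_rv = 1.3·780 − (2·780/579)·230.4 = 393.2 MPa, capped at F_nt → F'_nt = 393.2 MPa.
R_n = F'_nt · A_b · n = 393.2 × 706.9 × 7 / 1000 = 1946 kN.
Allowable strength R_n/Ω = 1946 / 2 = 973 kN.

973 kN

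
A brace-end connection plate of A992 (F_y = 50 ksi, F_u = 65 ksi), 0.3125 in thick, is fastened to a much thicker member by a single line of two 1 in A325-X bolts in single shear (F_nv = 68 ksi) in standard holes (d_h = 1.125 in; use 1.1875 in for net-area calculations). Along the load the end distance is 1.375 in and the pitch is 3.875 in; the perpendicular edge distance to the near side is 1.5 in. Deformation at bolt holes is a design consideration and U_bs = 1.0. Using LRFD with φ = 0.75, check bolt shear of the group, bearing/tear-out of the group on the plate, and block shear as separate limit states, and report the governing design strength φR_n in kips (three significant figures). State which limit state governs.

45.5 kips (block shear governs)

Bolt shear: A_b = π·1²/4 = 0.7854 in²; R_n = 68 × 0.7854 × 2 × 1 = 106.8 kips → 0.75 × 106.8 = 80.1 kips.
Bearing: edge l_c = 0.8125, r_n = 19.8 kips; interior l_c = 2.75, r_n = 48.75 kips; R_n = 19.8 + 1·48.75 = 68.55 kips → 51.4 kips.
Block shear: A_gv = 1.641, A_nv = 1.084, A_nt = 0.2832 in²; R_n = min(0.6F_uA_nv, 0.6F_yA_gv) + U_bs·F_u·A_nt = 60.68 kips → 45.5 kips.
Block shear governs: 45.5 kips.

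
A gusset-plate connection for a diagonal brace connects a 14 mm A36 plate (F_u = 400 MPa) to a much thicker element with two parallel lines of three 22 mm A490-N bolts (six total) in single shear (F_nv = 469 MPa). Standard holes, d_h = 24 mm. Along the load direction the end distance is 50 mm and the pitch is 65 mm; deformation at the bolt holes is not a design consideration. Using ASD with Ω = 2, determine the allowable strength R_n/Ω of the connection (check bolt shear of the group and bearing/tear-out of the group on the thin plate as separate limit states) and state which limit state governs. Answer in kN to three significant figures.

535 kN (bolt shear governs)

Bolt shear: A_b = π·22²/4 = 380.1 mm²; R_n = 469 × 380.1 × 6 × 1 / 1000 = 1070 kN → 1070 / 2 = 535 kN.
Bearing (1.5 l_c t F_u ≤ 3.0 d t F_u): upper limit = 3.0·22·14·400 / 1000 = 369.6 kN.
  Edge l_c = 50 − 24/2 = 38 → r_n = 319.2 kN; interior l_c = 65 − 24 = 41 → r_n = 344.4 kN.
  R_n,bearing = 2·319.2 + 4·344.4 = 2016 kN → 2016 / 2 = 1010 kN.
Bolt shear governs: 535 kN.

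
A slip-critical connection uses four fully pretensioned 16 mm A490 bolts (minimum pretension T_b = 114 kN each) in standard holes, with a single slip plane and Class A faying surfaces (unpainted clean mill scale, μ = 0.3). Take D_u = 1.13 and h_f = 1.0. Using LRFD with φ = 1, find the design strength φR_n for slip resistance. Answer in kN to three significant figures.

155 kN

R_n = μ · D_u · h_f · T_b · n_s · n_b = 0.3 × 1.13 × 1.0 × 114 × 1 × 4 = 154.6 kN.
Design strength φR_n = 1 × 154.6 = 155 kN.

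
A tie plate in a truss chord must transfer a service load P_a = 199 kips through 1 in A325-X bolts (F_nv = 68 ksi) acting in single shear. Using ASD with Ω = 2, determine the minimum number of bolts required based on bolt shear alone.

A_b = π·1²/4 = 0.7854 in².
Per-bolt allowable strength R_n/Ω = 68 × 0.7854 × 1 / 2 = 26.7 kips.
n ≥ 199 / 26.7 = 7.452 → use 8 bolts.

8 bolts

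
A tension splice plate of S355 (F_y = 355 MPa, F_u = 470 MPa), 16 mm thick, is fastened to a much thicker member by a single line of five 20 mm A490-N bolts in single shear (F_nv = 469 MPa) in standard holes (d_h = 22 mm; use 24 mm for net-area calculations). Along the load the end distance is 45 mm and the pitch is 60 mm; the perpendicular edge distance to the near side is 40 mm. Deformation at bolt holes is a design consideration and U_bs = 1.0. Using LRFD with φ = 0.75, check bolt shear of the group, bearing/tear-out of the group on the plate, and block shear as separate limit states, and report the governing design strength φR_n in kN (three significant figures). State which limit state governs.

553 kN (bolt shear governs)

Bolt shear: A_b = π·20²/4 = 314.2 mm²; R_n = 469 × 314.2 × 5 × 1 / 1000 = 736.7 kN → 0.75 × 736.7 = 553 kN.
Bearing: edge l_c = 34, r_n = 306.8 kN; interior l_c = 38, r_n = 342.9 kN; R_n = 306.8 + 4·342.9 = 1678 kN → 1260 kN.
Block shear: A_gv = 4560, A_nv = 2832, A_nt = 448 mm²; R_n = min(0.6F_uA_nv, 0.6F_yA_gv) + U_bs·F_u·A_nt = 1009 kN → 757 kN.
Bolt shear governs: 553 kN.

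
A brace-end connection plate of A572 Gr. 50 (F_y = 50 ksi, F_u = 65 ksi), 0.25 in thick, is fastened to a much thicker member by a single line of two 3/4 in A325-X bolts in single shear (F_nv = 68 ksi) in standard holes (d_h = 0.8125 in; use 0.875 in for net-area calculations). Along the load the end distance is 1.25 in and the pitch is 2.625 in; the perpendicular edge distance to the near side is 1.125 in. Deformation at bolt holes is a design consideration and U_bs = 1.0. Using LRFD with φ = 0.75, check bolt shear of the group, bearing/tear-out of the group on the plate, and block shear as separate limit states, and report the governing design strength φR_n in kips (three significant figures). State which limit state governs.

Bolt shear: A_b = π·0.75²/4 = 0.4418 in²; R_n = 68 × 0.4418 × 2 × 1 = 60.08 kips → 0.75 × 60.08 = 45.1 kips.
Bearing: edge l_c = 0.8438, r_n = 16.45 kips; interior l_c = 1.812, r_n = 29.25 kips; R_n = 16.45 + 1·29.25 = 45.7 kips → 34.3 kips.
Block shear: A_gv = 0.9688, A_nv = 0.6406, A_nt = 0.1719 in²; R_n = min(0.6F_uA_nv, 0.6F_yA_gv) + U_bs·F_u·A_nt = 36.16 kips → 27.1 kips.
Block shear governs: 27.1 kips.

27.1 kips (block shear governs)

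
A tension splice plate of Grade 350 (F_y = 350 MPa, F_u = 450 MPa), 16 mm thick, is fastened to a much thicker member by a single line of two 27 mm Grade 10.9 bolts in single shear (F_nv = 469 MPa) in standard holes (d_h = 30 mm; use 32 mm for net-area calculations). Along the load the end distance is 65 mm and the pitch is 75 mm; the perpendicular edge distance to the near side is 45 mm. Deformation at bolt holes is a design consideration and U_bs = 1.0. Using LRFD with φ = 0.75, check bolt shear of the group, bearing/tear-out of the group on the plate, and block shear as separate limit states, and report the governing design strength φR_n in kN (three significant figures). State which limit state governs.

Bolt shear: A_b = π·27²/4 = 572.6 mm²; R_n = 469 × 572.6 × 2 × 1 / 1000 = 537.1 kN → 0.75 × 537.1 = 403 kN.
Bearing: edge l_c = 50, r_n = 432 kN; interior l_c = 45, r_n = 388.8 kN; R_n = 432 + 1·388.8 = 820.8 kN → 616 kN.
Block shear: A_gv = 2240, A_nv = 1472, A_nt = 464 mm²; R_n = min(0.6F_uA_nv, 0.6F_yA_gv) + U_bs·F_u·A_nt = 606.2 kN → 455 kN.
Bolt shear governs: 403 kN.

403 kN (bolt shear governs)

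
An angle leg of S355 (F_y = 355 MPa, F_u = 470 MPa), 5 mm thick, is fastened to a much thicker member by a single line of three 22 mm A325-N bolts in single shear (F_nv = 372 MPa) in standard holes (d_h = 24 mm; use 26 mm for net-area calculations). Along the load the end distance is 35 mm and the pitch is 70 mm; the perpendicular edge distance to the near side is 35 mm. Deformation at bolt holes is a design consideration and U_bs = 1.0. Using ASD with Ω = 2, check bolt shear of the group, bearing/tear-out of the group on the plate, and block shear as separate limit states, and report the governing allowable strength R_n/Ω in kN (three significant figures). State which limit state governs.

103 kN (block shear governs)

Bolt shear: A_b = π·22²/4 = 380.1 mm²; R_n = 372 × 380.1 × 3 × 1 / 1000 = 424.2 kN → 424.2 / 2 = 212 kN.
Bearing: edge l_c = 23, r_n = 64.86 kN; interior l_c = 46, r_n = 124.1 kN; R_n = 64.86 + 2·124.1 = 313 kN → 157 kN.
Block shear: A_gv = 875, A_nv = 550, A_nt = 110 mm²; R_n = min(0.6F_uA_nv, 0.6F_yA_gv) + U_bs·F_u·A_nt = 206.8 kN → 103 kN.
Block shear governs: 103 kN.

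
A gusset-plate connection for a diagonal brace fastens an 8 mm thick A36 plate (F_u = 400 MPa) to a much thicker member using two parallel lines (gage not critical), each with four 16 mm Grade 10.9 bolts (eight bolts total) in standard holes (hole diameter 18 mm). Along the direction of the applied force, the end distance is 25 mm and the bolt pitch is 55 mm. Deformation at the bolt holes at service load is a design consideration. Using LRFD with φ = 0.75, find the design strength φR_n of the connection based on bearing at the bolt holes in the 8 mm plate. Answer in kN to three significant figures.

Per bolt r_n = 1.2 l_c t F_u ≤ 2.4 d t F_u; upper limit = 2.4 × 16 × 8 × 400 / 1000 = 122.9 kN.
Edge bolt: l_c = 25 − 18/2 = 16 mm → 1.2 × 16 × 8 × 400 / 1000 = 61.44 → r_n = 61.44 kN.
Interior bolts: l_c = 55 − 18 = 37 mm → 1.2 × 37 × 8 × 400 / 1000 = 142.1 → r_n = 122.9 kN.
R_n = 2 × 61.44 + 6 × 122.9 = 860.2 kN.
Design strength φR_n = 0.75 × 860.2 = 645 kN.

645 kN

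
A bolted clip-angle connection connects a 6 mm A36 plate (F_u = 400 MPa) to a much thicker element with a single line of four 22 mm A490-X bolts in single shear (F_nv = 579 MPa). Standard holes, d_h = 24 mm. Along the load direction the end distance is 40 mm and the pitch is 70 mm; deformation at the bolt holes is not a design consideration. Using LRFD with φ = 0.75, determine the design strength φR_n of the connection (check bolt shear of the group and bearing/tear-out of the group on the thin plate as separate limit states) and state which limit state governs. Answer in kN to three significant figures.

Bolt shear: A_b = π·22²/4 = 380.1 mm²; R_n = 579 × 380.1 × 4 × 1 / 1000 = 880.4 kN → 0.75 × 880.4 = 660 kN.
Bearing (1.5 l_c t F_u ≤ 3.0 d t F_u): upper limit = 3.0·22·6·400 / 1000 = 158.4 kN.
  Edge l_c = 40 − 24/2 = 28 → r_n = 100.8 kN; interior l_c = 70 − 24 = 46 → r_n = 158.4 kN.
  R_n,bearing = 1·100.8 + 3·158.4 = 576 kN → 0.75 × 576 = 432 kN.
Bearing governs: 432 kN.

432 kN (bearing governs)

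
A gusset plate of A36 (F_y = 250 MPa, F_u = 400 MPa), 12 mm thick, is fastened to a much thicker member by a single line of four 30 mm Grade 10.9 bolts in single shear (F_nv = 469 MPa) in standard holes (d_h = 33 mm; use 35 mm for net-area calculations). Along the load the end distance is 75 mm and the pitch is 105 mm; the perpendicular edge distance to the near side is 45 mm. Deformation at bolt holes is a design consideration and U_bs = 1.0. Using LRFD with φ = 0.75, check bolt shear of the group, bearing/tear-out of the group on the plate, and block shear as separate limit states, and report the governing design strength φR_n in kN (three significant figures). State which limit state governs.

626 kN (block shear governs)

Bolt shear: A_b = π·30²/4 = 706.9 mm²; R_n = 469 × 706.9 × 4 × 1 / 1000 = 1326 kN → 0.75 × 1326 = 995 kN.
Bearing: edge l_c = 58.5, r_n = 337 kN; interior l_c = 72, r_n = 345.6 kN; R_n = 337 + 3·345.6 = 1374 kN → 1030 kN.
Block shear: A_gv = 4680, A_nv = 3210, A_nt = 330 mm²; R_n = min(0.6F_uA_nv, 0.6F_yA_gv) + U_bs·F_u·A_nt = 834 kN → 626 kN.
Block shear governs: 626 kN.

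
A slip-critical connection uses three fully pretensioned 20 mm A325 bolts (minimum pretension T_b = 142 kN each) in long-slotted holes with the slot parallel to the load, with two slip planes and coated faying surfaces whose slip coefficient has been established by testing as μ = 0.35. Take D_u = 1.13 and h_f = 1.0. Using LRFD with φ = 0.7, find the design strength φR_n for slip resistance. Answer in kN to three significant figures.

236 kN

R_n = μ · D_u · h_f · T_b · n_s · n_b = 0.35 × 1.13 × 1.0 × 142 × 2 × 3 = 337 kN.
Design strength φR_n = 0.7 × 337 = 236 kN.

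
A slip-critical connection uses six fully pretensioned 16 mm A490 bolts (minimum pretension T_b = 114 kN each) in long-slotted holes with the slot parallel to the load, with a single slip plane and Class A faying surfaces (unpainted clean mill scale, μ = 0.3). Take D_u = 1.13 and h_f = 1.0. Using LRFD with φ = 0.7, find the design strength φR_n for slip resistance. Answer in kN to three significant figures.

R_n = μ · D_u · h_f · T_b · n_s · n_b = 0.3 × 1.13 × 1.0 × 114 × 1 × 6 = 231.9 kN.
Design strength φR_n = 0.7 × 231.9 = 162 kN.

162 kN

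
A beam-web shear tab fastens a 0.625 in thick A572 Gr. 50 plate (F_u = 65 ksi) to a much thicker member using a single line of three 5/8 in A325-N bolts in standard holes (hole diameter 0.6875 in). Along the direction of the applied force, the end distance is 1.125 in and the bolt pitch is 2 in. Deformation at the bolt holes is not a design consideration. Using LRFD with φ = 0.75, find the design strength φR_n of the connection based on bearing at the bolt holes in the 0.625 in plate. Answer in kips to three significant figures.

150 kips

Per bolt r_n = 1.5 l_c t F_u ≤ 3.0 d t F_u; upper limit = 3.0 × 0.625 × 0.625 × 65 = 76.17 kips.
Edge bolt: l_c = 1.125 − 0.6875/2 = 0.7812 in → 1.5 × 0.7812 × 0.625 × 65 = 47.61 → r_n = 47.61 kips.
Interior bolts: l_c = 2 − 0.6875 = 1.312 in → 1.5 × 1.312 × 0.625 × 65 = 79.98 → r_n = 76.17 kips.
R_n = 1 × 47.61 + 2 × 76.17 = 200 kips.
Design strength φR_n = 0.75 × 200 = 150 kips.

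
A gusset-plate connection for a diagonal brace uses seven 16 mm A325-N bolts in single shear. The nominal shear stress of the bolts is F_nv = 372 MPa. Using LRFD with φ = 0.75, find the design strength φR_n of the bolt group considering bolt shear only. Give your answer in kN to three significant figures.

393 kN

A_b = π × 16² / 4 = 201.1 mm².
R_n = F_nv · A_b · n · n_s = 372 × 201.1 × 7 × 1 / 1000 = 523.6 kN.
Design strength φR_n = 0.75 × 523.6 = 393 kN.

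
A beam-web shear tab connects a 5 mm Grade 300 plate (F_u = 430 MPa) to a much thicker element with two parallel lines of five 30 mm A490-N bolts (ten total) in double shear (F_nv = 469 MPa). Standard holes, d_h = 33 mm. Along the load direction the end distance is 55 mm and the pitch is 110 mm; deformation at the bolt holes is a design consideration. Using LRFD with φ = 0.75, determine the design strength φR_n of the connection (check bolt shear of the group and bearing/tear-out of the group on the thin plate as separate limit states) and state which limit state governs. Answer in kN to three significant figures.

1080 kN (bearing governs)

Bolt shear: A_b = π·30²/4 = 706.9 mm²; R_n = 469 × 706.9 × 10 × 2 / 1000 = 6630 kN → 0.75 × 6630 = 4970 kN.
Bearing (1.2 l_c t F_u ≤ 2.4 d t F_u): upper limit = 2.4·30·5·430 / 1000 = 154.8 kN.
  Edge l_c = 55 − 33/2 = 38.5 → r_n = 99.33 kN; interior l_c = 110 − 33 = 77 → r_n = 154.8 kN.
  R_n,bearing = 2·99.33 + 8·154.8 = 1437 kN → 0.75 × 1437 = 1080 kN.
Bearing governs: 1080 kN.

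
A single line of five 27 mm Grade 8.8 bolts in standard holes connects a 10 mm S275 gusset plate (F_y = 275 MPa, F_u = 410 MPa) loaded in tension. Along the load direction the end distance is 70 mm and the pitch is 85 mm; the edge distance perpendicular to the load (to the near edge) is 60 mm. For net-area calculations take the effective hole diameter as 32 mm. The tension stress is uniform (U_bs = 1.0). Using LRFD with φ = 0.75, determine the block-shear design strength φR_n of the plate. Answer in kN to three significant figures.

626 kN

Shear plane L_v = 70 + 4·85 = 410 mm; A_gv = 410 × 10 = 4100 mm².
A_nv = (410 − 4.5·32) × 10 = 2660 mm².
A_nt = (60 − 0.5·32) × 10 = 440 mm².
0.6 F_u A_nv = 654.4 kN; 0.6 F_y A_gv = 676.5 kN → shear rupture governs the shear term.
R_n = 654.4 + 1.0 × 410 × 440 / 1000 = 834.8 kN.
Design strength φR_n = 0.75 × 834.8 = 626 kN.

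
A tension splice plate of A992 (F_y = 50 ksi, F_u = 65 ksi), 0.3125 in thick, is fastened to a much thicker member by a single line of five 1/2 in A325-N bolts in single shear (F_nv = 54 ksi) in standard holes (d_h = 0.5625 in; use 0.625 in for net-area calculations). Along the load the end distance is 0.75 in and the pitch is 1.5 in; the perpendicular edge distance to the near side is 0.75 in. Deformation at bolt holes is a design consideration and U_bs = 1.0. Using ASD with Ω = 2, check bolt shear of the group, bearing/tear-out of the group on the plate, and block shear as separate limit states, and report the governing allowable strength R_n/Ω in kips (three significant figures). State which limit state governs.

Bolt shear: A_b = π·0.5²/4 = 0.1963 in²; R_n = 54 × 0.1963 × 5 × 1 = 53.01 kips → 53.01 / 2 = 26.5 kips.
Bearing: edge l_c = 0.4688, r_n = 11.43 kips; interior l_c = 0.9375, r_n = 22.85 kips; R_n = 11.43 + 4·22.85 = 102.8 kips → 51.4 kips.
Block shear: A_gv = 2.109, A_nv = 1.23, A_nt = 0.1367 in²; R_n = min(0.6F_uA_nv, 0.6F_yA_gv) + U_bs·F_u·A_nt = 56.88 kips → 28.4 kips.
Bolt shear governs: 26.5 kips.

26.5 kips (bolt shear governs)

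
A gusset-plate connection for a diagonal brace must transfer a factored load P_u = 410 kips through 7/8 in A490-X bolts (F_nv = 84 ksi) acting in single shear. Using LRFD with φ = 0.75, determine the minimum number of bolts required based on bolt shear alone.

11 bolts

A_b = π·0.875²/4 = 0.6013 in².
Per-bolt design strength φR_n = 0.75 × 84 × 0.6013 × 1 = 37.88 kips.
n ≥ 410 / 37.88 = 10.82 → use 11 bolts.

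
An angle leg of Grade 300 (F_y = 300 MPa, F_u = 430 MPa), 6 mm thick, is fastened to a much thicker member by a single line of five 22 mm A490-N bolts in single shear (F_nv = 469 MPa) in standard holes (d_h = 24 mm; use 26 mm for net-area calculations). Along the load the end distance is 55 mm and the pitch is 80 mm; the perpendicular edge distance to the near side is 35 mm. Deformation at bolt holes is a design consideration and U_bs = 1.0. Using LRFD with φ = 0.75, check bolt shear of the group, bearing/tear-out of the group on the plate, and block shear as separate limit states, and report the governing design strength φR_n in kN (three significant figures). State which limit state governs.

342 kN (block shear governs)

Bolt shear: A_b = π·22²/4 = 380.1 mm²; R_n = 469 × 380.1 × 5 × 1 / 1000 = 891.4 kN → 0.75 × 891.4 = 669 kN.
Bearing: edge l_c = 43, r_n = 133.1 kN; interior l_c = 56, r_n = 136.2 kN; R_n = 133.1 + 4·136.2 = 678 kN → 509 kN.
Block shear: A_gv = 2250, A_nv = 1548, A_nt = 132 mm²; R_n = min(0.6F_uA_nv, 0.6F_yA_gv) + U_bs·F_u·A_nt = 456.1 kN → 342 kN.
Block shear governs: 342 kN.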